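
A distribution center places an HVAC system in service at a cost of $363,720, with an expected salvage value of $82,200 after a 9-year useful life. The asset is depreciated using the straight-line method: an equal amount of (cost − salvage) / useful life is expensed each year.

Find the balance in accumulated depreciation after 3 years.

$93,840

Depreciable base = $363,720 − $82,200 = $281,520.
Annual expense = $281,520 / 9 = $31,280.
End of year 1: book value $332,440.
End of year 2: book value $301,160.
End of year 3: book value $269,880.
Accumulated through year 3 = $363,720 − $269,880 = $93,840.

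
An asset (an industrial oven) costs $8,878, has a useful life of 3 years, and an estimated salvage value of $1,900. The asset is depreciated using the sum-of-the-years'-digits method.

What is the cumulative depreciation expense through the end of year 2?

$5,815

Depreciable base = $8,878 − $1,900 = $6,978.
Sum of the years' digits = 3+2+1 = 6.
Year 1: $6,978 × 3/6 = $3,489. Book value $5,389.
Year 2: $6,978 × 2/6 = $2,326. Book value $3,063.
Accumulated through year 2 = $8,878 − $3,063 = $5,815.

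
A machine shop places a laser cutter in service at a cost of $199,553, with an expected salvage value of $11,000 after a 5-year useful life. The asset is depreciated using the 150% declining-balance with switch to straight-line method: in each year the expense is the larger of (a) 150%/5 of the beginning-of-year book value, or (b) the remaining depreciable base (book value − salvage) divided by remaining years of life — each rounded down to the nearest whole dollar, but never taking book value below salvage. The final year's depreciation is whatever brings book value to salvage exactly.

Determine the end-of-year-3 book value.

Depreciable base = $199,553 − $11,000 = $188,553.
Year 1: DB = ⌊$199,553 × 150%/5⌋ = $59,865; SL = ⌊$188,553/5⌋ = $37,710 → take DB $59,865. Book value $139,688.
Year 2: DB = ⌊$139,688 × 150%/5⌋ = $41,906; SL = ⌊$128,688/4⌋ = $32,172 → take DB $41,906. Book value $97,782.
Year 3: DB = ⌊$97,782 × 150%/5⌋ = $29,334; SL = ⌊$86,782/3⌋ = $28,927 → take DB $29,334. Book value $68,448.

$68,448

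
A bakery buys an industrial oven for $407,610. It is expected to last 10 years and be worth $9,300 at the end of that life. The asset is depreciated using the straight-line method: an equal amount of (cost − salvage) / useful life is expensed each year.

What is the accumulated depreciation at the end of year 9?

$358,479

Depreciable base = $407,610 − $9,300 = $398,310.
Annual expense = $398,310 / 10 = $39,831.
End of year 1: book value $367,779.
End of year 2: book value $327,948.
End of year 3: book value $288,117.
End of year 4: book value $248,286.
End of year 5: book value $208,455.
End of year 6: book value $168,624.
End of year 7: book value $128,793.
End of year 8: book value $88,962.
End of year 9: book value $49,131.
Accumulated through year 9 = $407,610 − $49,131 = $358,479.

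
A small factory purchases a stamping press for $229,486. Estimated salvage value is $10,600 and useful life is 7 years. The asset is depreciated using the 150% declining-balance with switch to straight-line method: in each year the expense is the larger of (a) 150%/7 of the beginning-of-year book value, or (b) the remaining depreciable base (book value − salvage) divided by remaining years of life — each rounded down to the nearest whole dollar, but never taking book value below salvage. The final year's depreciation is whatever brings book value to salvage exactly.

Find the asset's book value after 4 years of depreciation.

$86,137

Depreciable base = $229,486 − $10,600 = $218,886.
Year 1: DB = ⌊$229,486 × 150%/7⌋ = $49,175; SL = ⌊$218,886/7⌋ = $31,269 → take DB $49,175. Book value $180,311.
Year 2: DB = ⌊$180,311 × 150%/7⌋ = $38,638; SL = ⌊$169,711/6⌋ = $28,285 → take DB $38,638. Book value $141,673.
Year 3: DB = ⌊$141,673 × 150%/7⌋ = $30,358; SL = ⌊$131,073/5⌋ = $26,214 → take DB $30,358. Book value $111,315.
Year 4: DB = ⌊$111,315 × 150%/7⌋ = $23,853; SL = ⌊$100,715/4⌋ = $25,178 → take SL $25,178. Book value $86,137.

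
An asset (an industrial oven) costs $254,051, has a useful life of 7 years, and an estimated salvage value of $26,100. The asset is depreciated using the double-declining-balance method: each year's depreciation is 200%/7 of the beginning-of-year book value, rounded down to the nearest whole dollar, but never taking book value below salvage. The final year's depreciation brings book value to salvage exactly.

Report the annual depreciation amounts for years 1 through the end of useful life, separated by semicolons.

$72,586; $51,847; $37,033; $26,452; $18,895; $13,496; $7,642

Depreciable base = $254,051 − $26,100 = $227,951.
Year 1: ⌊$254,051 × 200%/7⌋ = $72,586. Book value $181,465.
Year 2: ⌊$181,465 × 200%/7⌋ = $51,847. Book value $129,618.
Year 3: ⌊$129,618 × 200%/7⌋ = $37,033. Book value $92,585.
Year 4: ⌊$92,585 × 200%/7⌋ = $26,452. Book value $66,133.
Year 5: ⌊$66,133 × 200%/7⌋ = $18,895. Book value $47,238.
Year 6: ⌊$47,238 × 200%/7⌋ = $13,496. Book value $33,742.
Year 7 (final): $33,742 − $26,100 = $7,642. Book value $26,100.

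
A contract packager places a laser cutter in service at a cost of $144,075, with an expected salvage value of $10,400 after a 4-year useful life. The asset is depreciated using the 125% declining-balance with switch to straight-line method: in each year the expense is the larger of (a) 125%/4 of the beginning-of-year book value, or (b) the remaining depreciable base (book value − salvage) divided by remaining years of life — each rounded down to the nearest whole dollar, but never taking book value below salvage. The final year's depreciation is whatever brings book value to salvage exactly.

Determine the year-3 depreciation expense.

Depreciable base = $144,075 − $10,400 = $133,675.
Year 1: DB = ⌊$144,075 × 125%/4⌋ = $45,023; SL = ⌊$133,675/4⌋ = $33,418 → take DB $45,023. Book value $99,052.
Year 2: DB = ⌊$99,052 × 125%/4⌋ = $30,953; SL = ⌊$88,652/3⌋ = $29,550 → take DB $30,953. Book value $68,099.
Year 3: DB = ⌊$68,099 × 125%/4⌋ = $21,280; SL = ⌊$57,699/2⌋ = $28,849 → take SL $28,849. Book value $39,250.

$28,849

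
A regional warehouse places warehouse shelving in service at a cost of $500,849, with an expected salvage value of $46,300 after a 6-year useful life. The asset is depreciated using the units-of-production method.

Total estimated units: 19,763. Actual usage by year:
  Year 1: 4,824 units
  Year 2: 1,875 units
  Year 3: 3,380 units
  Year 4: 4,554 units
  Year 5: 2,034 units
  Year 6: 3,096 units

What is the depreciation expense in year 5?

$46,782

Depreciable base = $500,849 − $46,300 = $454,549.
Rate = $454,549 / 19,763 units = $23 per unit.
Year 1: 4,824 × $23 = $110,952. Book value $389,897.
Year 2: 1,875 × $23 = $43,125. Book value $346,772.
Year 3: 3,380 × $23 = $77,740. Book value $269,032.
Year 4: 4,554 × $23 = $104,742. Book value $164,290.
Year 5: 2,034 × $23 = $46,782. Book value $117,508.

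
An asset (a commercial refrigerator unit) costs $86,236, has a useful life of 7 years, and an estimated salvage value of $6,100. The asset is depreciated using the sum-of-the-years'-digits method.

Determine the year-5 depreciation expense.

$8,586

Depreciable base = $86,236 − $6,100 = $80,136.
Sum of the years' digits = 7+6+5+4+3+2+1 = 28.
Year 1: $80,136 × 7/28 = $20,034. Book value $66,202.
Year 2: $80,136 × 6/28 = $17,172. Book value $49,030.
Year 3: $80,136 × 5/28 = $14,310. Book value $34,720.
Year 4: $80,136 × 4/28 = $11,448. Book value $23,272.
Year 5: $80,136 × 3/28 = $8,586. Book value $14,686.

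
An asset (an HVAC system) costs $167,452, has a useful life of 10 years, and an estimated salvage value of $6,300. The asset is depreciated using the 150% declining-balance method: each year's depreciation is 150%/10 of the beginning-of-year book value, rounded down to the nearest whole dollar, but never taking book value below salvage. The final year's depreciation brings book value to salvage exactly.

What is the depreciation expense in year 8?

Depreciable base = $167,452 − $6,300 = $161,152.
Year 1: ⌊$167,452 × 150%/10⌋ = $25,117. Book value $142,335.
Year 2: ⌊$142,335 × 150%/10⌋ = $21,350. Book value $120,985.
Year 3: ⌊$120,985 × 150%/10⌋ = $18,147. Book value $102,838.
Year 4: ⌊$102,838 × 150%/10⌋ = $15,425. Book value $87,413.
Year 5: ⌊$87,413 × 150%/10⌋ = $13,111. Book value $74,302.
Year 6: ⌊$74,302 × 150%/10⌋ = $11,145. Book value $63,157.
Year 7: ⌊$63,157 × 150%/10⌋ = $9,473. Book value $53,684.
Year 8: ⌊$53,684 × 150%/10⌋ = $8,052. Book value $45,632.

$8,052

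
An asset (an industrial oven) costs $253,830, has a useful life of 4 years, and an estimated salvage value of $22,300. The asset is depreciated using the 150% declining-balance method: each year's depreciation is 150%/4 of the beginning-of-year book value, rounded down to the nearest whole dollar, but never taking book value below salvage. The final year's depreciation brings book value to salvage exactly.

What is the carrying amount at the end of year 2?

$99,153

Depreciable base = $253,830 − $22,300 = $231,530.
Year 1: ⌊$253,830 × 150%/4⌋ = $95,186. Book value $158,644.
Year 2: ⌊$158,644 × 150%/4⌋ = $59,491. Book value $99,153.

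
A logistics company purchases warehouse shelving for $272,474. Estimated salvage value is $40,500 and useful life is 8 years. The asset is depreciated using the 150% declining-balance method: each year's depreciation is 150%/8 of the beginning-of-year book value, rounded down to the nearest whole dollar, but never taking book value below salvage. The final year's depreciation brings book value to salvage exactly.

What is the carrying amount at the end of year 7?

Depreciable base = $272,474 − $40,500 = $231,974.
Year 1: ⌊$272,474 × 150%/8⌋ = $51,088. Book value $221,386.
Year 2: ⌊$221,386 × 150%/8⌋ = $41,509. Book value $179,877.
Year 3: ⌊$179,877 × 150%/8⌋ = $33,726. Book value $146,151.
Year 4: ⌊$146,151 × 150%/8⌋ = $27,403. Book value $118,748.
Year 5: ⌊$118,748 × 150%/8⌋ = $22,265. Book value $96,483.
Year 6: ⌊$96,483 × 150%/8⌋ = $18,090. Book value $78,393.
Year 7: ⌊$78,393 × 150%/8⌋ = $14,698. Book value $63,695.

$63,695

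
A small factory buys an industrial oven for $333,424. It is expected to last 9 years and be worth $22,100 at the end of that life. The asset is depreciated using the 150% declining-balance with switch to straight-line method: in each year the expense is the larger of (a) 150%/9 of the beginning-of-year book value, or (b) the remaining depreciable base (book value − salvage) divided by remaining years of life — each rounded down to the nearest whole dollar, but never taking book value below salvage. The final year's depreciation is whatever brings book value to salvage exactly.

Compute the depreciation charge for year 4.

$32,159

Depreciable base = $333,424 − $22,100 = $311,324.
Year 1: DB = ⌊$333,424 × 150%/9⌋ = $55,570; SL = ⌊$311,324/9⌋ = $34,591 → take DB $55,570. Book value $277,854.
Year 2: DB = ⌊$277,854 × 150%/9⌋ = $46,309; SL = ⌊$255,754/8⌋ = $31,969 → take DB $46,309. Book value $231,545.
Year 3: DB = ⌊$231,545 × 150%/9⌋ = $38,590; SL = ⌊$209,445/7⌋ = $29,920 → take DB $38,590. Book value $192,955.
Year 4: DB = ⌊$192,955 × 150%/9⌋ = $32,159; SL = ⌊$170,855/6⌋ = $28,475 → take DB $32,159. Book value $160,796.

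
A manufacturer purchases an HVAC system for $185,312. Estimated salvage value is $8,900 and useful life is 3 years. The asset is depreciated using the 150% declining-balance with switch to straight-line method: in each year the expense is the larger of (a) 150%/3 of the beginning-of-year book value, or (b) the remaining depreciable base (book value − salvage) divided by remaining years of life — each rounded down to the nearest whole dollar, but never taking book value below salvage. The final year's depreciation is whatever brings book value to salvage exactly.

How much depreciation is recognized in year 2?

Depreciable base = $185,312 − $8,900 = $176,412.
Year 1: DB = ⌊$185,312 × 150%/3⌋ = $92,656; SL = ⌊$176,412/3⌋ = $58,804 → take DB $92,656. Book value $92,656.
Year 2: DB = ⌊$92,656 × 150%/3⌋ = $46,328; SL = ⌊$83,756/2⌋ = $41,878 → take DB $46,328. Book value $46,328.

$46,328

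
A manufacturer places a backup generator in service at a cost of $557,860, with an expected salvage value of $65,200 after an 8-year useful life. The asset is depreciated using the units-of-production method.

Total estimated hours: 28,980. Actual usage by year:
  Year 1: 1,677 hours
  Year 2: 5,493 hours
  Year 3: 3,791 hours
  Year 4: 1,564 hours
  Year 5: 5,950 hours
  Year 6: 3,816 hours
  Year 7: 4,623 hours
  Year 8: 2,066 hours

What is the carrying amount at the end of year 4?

$344,935

Depreciable base = $557,860 − $65,200 = $492,660.
Rate = $492,660 / 28,980 hours = $17 per hour.
Year 1: 1,677 × $17 = $28,509. Book value $529,351.
Year 2: 5,493 × $17 = $93,381. Book value $435,970.
Year 3: 3,791 × $17 = $64,447. Book value $371,523.
Year 4: 1,564 × $17 = $26,588. Book value $344,935.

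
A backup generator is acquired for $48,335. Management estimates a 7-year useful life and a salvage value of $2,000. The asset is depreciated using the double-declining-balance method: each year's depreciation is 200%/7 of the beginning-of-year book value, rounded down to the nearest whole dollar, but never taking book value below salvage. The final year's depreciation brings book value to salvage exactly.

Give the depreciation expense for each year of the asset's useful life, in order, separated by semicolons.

Depreciable base = $48,335 − $2,000 = $46,335.
Year 1: ⌊$48,335 × 200%/7⌋ = $13,810. Book value $34,525.
Year 2: ⌊$34,525 × 200%/7⌋ = $9,864. Book value $24,661.
Year 3: ⌊$24,661 × 200%/7⌋ = $7,046. Book value $17,615.
Year 4: ⌊$17,615 × 200%/7⌋ = $5,032. Book value $12,583.
Year 5: ⌊$12,583 × 200%/7⌋ = $3,595. Book value $8,988.
Year 6: ⌊$8,988 × 200%/7⌋ = $2,568. Book value $6,420.
Year 7 (final): $6,420 − $2,000 = $4,420. Book value $2,000.

$13,810; $9,864; $7,046; $5,032; $3,595; $2,568; $4,420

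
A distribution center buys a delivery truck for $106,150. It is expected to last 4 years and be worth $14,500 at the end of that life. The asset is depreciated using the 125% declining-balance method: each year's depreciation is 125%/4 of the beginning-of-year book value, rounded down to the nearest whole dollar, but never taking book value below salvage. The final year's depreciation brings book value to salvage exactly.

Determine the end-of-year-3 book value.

Depreciable base = $106,150 − $14,500 = $91,650.
Year 1: ⌊$106,150 × 125%/4⌋ = $33,171. Book value $72,979.
Year 2: ⌊$72,979 × 125%/4⌋ = $22,805. Book value $50,174.
Year 3: ⌊$50,174 × 125%/4⌋ = $15,679. Book value $34,495.

$34,495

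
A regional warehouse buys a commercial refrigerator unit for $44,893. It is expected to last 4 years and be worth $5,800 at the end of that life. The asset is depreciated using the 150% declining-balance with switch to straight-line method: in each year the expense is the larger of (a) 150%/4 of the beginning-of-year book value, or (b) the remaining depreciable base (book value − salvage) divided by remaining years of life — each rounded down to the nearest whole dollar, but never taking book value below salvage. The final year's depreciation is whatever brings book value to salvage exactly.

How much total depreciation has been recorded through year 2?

$27,356

Depreciable base = $44,893 − $5,800 = $39,093.
Year 1: DB = ⌊$44,893 × 150%/4⌋ = $16,834; SL = ⌊$39,093/4⌋ = $9,773 → take DB $16,834. Book value $28,059.
Year 2: DB = ⌊$28,059 × 150%/4⌋ = $10,522; SL = ⌊$22,259/3⌋ = $7,419 → take DB $10,522. Book value $17,537.
Accumulated through year 2 = $44,893 − $17,537 = $27,356.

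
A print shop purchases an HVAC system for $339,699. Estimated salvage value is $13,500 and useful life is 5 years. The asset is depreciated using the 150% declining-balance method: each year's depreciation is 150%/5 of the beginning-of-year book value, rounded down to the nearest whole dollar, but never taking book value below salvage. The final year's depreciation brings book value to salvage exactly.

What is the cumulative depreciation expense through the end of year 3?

Depreciable base = $339,699 − $13,500 = $326,199.
Year 1: ⌊$339,699 × 150%/5⌋ = $101,909. Book value $237,790.
Year 2: ⌊$237,790 × 150%/5⌋ = $71,337. Book value $166,453.
Year 3: ⌊$166,453 × 150%/5⌋ = $49,935. Book value $116,518.
Accumulated through year 3 = $339,699 − $116,518 = $223,181.

$223,181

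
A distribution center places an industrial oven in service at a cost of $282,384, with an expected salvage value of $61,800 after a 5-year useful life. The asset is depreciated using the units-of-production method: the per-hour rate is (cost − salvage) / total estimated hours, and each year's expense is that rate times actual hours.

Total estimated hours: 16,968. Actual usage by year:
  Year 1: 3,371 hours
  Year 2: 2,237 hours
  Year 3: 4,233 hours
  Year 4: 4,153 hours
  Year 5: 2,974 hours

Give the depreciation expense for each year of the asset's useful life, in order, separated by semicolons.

Depreciable base = $282,384 − $61,800 = $220,584.
Rate = $220,584 / 16,968 hours = $13 per hour.
Year 1: 3,371 × $13 = $43,823. Book value $238,561.
Year 2: 2,237 × $13 = $29,081. Book value $209,480.
Year 3: 4,233 × $13 = $55,029. Book value $154,451.
Year 4: 4,153 × $13 = $53,989. Book value $100,462.
Year 5: 2,974 × $13 = $38,662. Book value $61,800.

$43,823; $29,081; $55,029; $53,989; $38,662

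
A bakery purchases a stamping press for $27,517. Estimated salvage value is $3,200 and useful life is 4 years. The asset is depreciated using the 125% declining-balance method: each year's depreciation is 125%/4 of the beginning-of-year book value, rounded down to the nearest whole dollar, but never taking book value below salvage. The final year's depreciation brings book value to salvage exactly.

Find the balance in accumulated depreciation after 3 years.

Depreciable base = $27,517 − $3,200 = $24,317.
Year 1: ⌊$27,517 × 125%/4⌋ = $8,599. Book value $18,918.
Year 2: ⌊$18,918 × 125%/4⌋ = $5,911. Book value $13,007.
Year 3: ⌊$13,007 × 125%/4⌋ = $4,064. Book value $8,943.
Accumulated through year 3 = $27,517 − $8,943 = $18,574.

$18,574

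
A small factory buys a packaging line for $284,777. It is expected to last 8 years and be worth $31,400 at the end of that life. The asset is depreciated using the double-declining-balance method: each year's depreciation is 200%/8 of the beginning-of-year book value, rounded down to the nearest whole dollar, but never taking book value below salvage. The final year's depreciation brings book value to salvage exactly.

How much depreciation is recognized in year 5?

$22,526

Depreciable base = $284,777 − $31,400 = $253,377.
Year 1: ⌊$284,777 × 200%/8⌋ = $71,194. Book value $213,583.
Year 2: ⌊$213,583 × 200%/8⌋ = $53,395. Book value $160,188.
Year 3: ⌊$160,188 × 200%/8⌋ = $40,047. Book value $120,141.
Year 4: ⌊$120,141 × 200%/8⌋ = $30,035. Book value $90,106.
Year 5: ⌊$90,106 × 200%/8⌋ = $22,526. Book value $67,580.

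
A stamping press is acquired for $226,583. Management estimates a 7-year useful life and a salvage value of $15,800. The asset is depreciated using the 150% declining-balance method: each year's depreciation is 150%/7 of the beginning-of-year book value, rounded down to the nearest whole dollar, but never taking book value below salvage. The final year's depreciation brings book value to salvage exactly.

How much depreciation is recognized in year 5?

Depreciable base = $226,583 − $15,800 = $210,783.
Year 1: ⌊$226,583 × 150%/7⌋ = $48,553. Book value $178,030.
Year 2: ⌊$178,030 × 150%/7⌋ = $38,149. Book value $139,881.
Year 3: ⌊$139,881 × 150%/7⌋ = $29,974. Book value $109,907.
Year 4: ⌊$109,907 × 150%/7⌋ = $23,551. Book value $86,356.
Year 5: ⌊$86,356 × 150%/7⌋ = $18,504. Book value $67,852.

$18,504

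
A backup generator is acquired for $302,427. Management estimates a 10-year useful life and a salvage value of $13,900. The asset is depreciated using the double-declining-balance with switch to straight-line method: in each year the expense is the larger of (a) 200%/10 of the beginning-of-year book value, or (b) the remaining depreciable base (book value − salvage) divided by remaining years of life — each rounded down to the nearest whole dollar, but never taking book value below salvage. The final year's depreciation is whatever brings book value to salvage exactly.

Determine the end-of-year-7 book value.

Depreciable base = $302,427 − $13,900 = $288,527.
Year 1: DB = ⌊$302,427 × 200%/10⌋ = $60,485; SL = ⌊$288,527/10⌋ = $28,852 → take DB $60,485. Book value $241,942.
Year 2: DB = ⌊$241,942 × 200%/10⌋ = $48,388; SL = ⌊$228,042/9⌋ = $25,338 → take DB $48,388. Book value $193,554.
Year 3: DB = ⌊$193,554 × 200%/10⌋ = $38,710; SL = ⌊$179,654/8⌋ = $22,456 → take DB $38,710. Book value $154,844.
Year 4: DB = ⌊$154,844 × 200%/10⌋ = $30,968; SL = ⌊$140,944/7⌋ = $20,134 → take DB $30,968. Book value $123,876.
Year 5: DB = ⌊$123,876 × 200%/10⌋ = $24,775; SL = ⌊$109,976/6⌋ = $18,329 → take DB $24,775. Book value $99,101.
Year 6: DB = ⌊$99,101 × 200%/10⌋ = $19,820; SL = ⌊$85,201/5⌋ = $17,040 → take DB $19,820. Book value $79,281.
Year 7: DB = ⌊$79,281 × 200%/10⌋ = $15,856; SL = ⌊$65,381/4⌋ = $16,345 → take SL $16,345. Book value $62,936.

$62,936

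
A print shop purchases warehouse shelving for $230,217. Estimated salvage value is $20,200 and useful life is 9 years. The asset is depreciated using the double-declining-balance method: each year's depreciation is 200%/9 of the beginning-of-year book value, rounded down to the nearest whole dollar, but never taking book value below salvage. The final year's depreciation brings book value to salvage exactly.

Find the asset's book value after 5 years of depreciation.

$65,527

Depreciable base = $230,217 − $20,200 = $210,017.
Year 1: ⌊$230,217 × 200%/9⌋ = $51,159. Book value $179,058.
Year 2: ⌊$179,058 × 200%/9⌋ = $39,790. Book value $139,268.
Year 3: ⌊$139,268 × 200%/9⌋ = $30,948. Book value $108,320.
Year 4: ⌊$108,320 × 200%/9⌋ = $24,071. Book value $84,249.
Year 5: ⌊$84,249 × 200%/9⌋ = $18,722. Book value $65,527.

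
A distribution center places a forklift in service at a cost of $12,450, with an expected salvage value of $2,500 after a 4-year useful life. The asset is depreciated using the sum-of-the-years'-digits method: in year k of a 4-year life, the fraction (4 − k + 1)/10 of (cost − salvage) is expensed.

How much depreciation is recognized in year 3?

Depreciable base = $12,450 − $2,500 = $9,950.
Sum of the years' digits = 4+3+2+1 = 10.
Year 1: $9,950 × 4/10 = $3,980. Book value $8,470.
Year 2: $9,950 × 3/10 = $2,985. Book value $5,485.
Year 3: $9,950 × 2/10 = $1,990. Book value $3,495.

$1,990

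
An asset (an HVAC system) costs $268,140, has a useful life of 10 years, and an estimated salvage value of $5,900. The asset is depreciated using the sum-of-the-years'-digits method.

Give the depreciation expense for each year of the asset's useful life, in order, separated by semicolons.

Depreciable base = $268,140 − $5,900 = $262,240.
Sum of the years' digits = 10+9+8+7+6+5+4+3+2+1 = 55.
Year 1: $262,240 × 10/55 = $47,680. Book value $220,460.
Year 2: $262,240 × 9/55 = $42,912. Book value $177,548.
Year 3: $262,240 × 8/55 = $38,144. Book value $139,404.
Year 4: $262,240 × 7/55 = $33,376. Book value $106,028.
Year 5: $262,240 × 6/55 = $28,608. Book value $77,420.
Year 6: $262,240 × 5/55 = $23,840. Book value $53,580.
Year 7: $262,240 × 4/55 = $19,072. Book value $34,508.
Year 8: $262,240 × 3/55 = $14,304. Book value $20,204.
Year 9: $262,240 × 2/55 = $9,536. Book value $10,668.
Year 10: $262,240 × 1/55 = $4,768. Book value $5,900.

$47,680; $42,912; $38,144; $33,376; $28,608; $23,840; $19,072; $14,304; $9,536; $4,768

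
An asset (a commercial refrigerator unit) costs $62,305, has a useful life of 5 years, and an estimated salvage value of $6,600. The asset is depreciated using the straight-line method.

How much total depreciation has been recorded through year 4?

Depreciable base = $62,305 − $6,600 = $55,705.
Annual expense = $55,705 / 5 = $11,141.
End of year 1: book value $51,164.
End of year 2: book value $40,023.
End of year 3: book value $28,882.
End of year 4: book value $17,741.
Accumulated through year 4 = $62,305 − $17,741 = $44,564.

$44,564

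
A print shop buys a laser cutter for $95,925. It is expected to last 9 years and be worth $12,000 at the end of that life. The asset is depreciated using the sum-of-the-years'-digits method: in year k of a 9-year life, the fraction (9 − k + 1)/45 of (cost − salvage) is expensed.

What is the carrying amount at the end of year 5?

Depreciable base = $95,925 − $12,000 = $83,925.
Sum of the years' digits = 9+8+7+6+5+4+3+2+1 = 45.
Year 1: $83,925 × 9/45 = $16,785. Book value $79,140.
Year 2: $83,925 × 8/45 = $14,920. Book value $64,220.
Year 3: $83,925 × 7/45 = $13,055. Book value $51,165.
Year 4: $83,925 × 6/45 = $11,190. Book value $39,975.
Year 5: $83,925 × 5/45 = $9,325. Book value $30,650.

$30,650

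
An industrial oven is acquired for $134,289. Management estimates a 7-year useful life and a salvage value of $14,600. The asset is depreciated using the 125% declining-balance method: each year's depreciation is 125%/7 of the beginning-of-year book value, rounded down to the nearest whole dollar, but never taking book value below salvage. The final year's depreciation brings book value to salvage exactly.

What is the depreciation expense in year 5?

$10,917

Depreciable base = $134,289 − $14,600 = $119,689.
Year 1: ⌊$134,289 × 125%/7⌋ = $23,980. Book value $110,309.
Year 2: ⌊$110,309 × 125%/7⌋ = $19,698. Book value $90,611.
Year 3: ⌊$90,611 × 125%/7⌋ = $16,180. Book value $74,431.
Year 4: ⌊$74,431 × 125%/7⌋ = $13,291. Book value $61,140.
Year 5: ⌊$61,140 × 125%/7⌋ = $10,917. Book value $50,223.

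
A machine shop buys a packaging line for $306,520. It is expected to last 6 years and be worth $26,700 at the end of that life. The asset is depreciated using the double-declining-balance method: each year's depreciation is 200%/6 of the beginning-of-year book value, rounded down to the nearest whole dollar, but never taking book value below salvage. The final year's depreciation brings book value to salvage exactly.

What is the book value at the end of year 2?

Depreciable base = $306,520 − $26,700 = $279,820.
Year 1: ⌊$306,520 × 200%/6⌋ = $102,173. Book value $204,347.
Year 2: ⌊$204,347 × 200%/6⌋ = $68,115. Book value $136,232.

$136,232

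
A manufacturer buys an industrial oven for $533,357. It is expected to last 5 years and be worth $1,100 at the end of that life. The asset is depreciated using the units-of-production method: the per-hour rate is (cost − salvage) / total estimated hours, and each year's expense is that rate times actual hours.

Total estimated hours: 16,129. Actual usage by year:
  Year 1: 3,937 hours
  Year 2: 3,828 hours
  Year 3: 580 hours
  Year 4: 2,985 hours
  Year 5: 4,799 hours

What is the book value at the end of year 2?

Depreciable base = $533,357 − $1,100 = $532,257.
Rate = $532,257 / 16,129 hours = $33 per hour.
Year 1: 3,937 × $33 = $129,921. Book value $403,436.
Year 2: 3,828 × $33 = $126,324. Book value $277,112.

$277,112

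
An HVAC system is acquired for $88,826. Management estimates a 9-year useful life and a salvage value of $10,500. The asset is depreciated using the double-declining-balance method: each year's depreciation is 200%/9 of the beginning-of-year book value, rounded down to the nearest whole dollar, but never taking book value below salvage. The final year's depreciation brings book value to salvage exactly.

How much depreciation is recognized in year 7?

$4,370

Depreciable base = $88,826 − $10,500 = $78,326.
Year 1: ⌊$88,826 × 200%/9⌋ = $19,739. Book value $69,087.
Year 2: ⌊$69,087 × 200%/9⌋ = $15,352. Book value $53,735.
Year 3: ⌊$53,735 × 200%/9⌋ = $11,941. Book value $41,794.
Year 4: ⌊$41,794 × 200%/9⌋ = $9,287. Book value $32,507.
Year 5: ⌊$32,507 × 200%/9⌋ = $7,223. Book value $25,284.
Year 6: ⌊$25,284 × 200%/9⌋ = $5,618. Book value $19,666.
Year 7: ⌊$19,666 × 200%/9⌋ = $4,370. Book value $15,296.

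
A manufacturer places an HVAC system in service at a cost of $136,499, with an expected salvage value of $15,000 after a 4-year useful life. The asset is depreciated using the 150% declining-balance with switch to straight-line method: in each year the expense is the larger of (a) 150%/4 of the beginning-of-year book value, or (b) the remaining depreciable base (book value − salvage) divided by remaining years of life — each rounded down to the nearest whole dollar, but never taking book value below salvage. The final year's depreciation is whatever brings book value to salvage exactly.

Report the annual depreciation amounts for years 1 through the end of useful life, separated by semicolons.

$51,187; $31,992; $19,995; $18,325

Depreciable base = $136,499 − $15,000 = $121,499.
Year 1: DB = ⌊$136,499 × 150%/4⌋ = $51,187; SL = ⌊$121,499/4⌋ = $30,374 → take DB $51,187. Book value $85,312.
Year 2: DB = ⌊$85,312 × 150%/4⌋ = $31,992; SL = ⌊$70,312/3⌋ = $23,437 → take DB $31,992. Book value $53,320.
Year 3: DB = ⌊$53,320 × 150%/4⌋ = $19,995; SL = ⌊$38,320/2⌋ = $19,160 → take DB $19,995. Book value $33,325.
Year 4 (final): $33,325 − $15,000 = $18,325. Book value $15,000.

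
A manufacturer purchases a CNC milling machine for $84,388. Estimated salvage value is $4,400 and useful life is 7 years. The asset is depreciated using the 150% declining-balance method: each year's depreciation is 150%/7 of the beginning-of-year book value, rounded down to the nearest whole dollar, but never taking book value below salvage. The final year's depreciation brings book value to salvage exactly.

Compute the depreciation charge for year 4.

$8,771

Depreciable base = $84,388 − $4,400 = $79,988.
Year 1: ⌊$84,388 × 150%/7⌋ = $18,083. Book value $66,305.
Year 2: ⌊$66,305 × 150%/7⌋ = $14,208. Book value $52,097.
Year 3: ⌊$52,097 × 150%/7⌋ = $11,163. Book value $40,934.
Year 4: ⌊$40,934 × 150%/7⌋ = $8,771. Book value $32,163.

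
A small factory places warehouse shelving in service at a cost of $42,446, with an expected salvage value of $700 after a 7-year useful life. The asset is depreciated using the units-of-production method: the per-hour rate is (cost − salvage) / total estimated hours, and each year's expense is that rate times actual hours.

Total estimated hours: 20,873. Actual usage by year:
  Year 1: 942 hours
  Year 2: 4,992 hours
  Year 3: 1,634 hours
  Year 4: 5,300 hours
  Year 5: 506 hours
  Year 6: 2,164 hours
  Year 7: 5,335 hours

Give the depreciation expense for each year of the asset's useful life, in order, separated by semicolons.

$1,884; $9,984; $3,268; $10,600; $1,012; $4,328; $10,670

Depreciable base = $42,446 − $700 = $41,746.
Rate = $41,746 / 20,873 hours = $2 per hour.
Year 1: 942 × $2 = $1,884. Book value $40,562.
Year 2: 4,992 × $2 = $9,984. Book value $30,578.
Year 3: 1,634 × $2 = $3,268. Book value $27,310.
Year 4: 5,300 × $2 = $10,600. Book value $16,710.
Year 5: 506 × $2 = $1,012. Book value $15,698.
Year 6: 2,164 × $2 = $4,328. Book value $11,370.
Year 7: 5,335 × $2 = $10,670. Book value $700.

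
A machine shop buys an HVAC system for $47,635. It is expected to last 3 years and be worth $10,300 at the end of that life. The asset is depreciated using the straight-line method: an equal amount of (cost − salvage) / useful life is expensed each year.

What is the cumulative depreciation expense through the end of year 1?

Depreciable base = $47,635 − $10,300 = $37,335.
Annual expense = $37,335 / 3 = $12,445.
End of year 1: book value $35,190.
Accumulated through year 1 = $47,635 − $35,190 = $12,445.

$12,445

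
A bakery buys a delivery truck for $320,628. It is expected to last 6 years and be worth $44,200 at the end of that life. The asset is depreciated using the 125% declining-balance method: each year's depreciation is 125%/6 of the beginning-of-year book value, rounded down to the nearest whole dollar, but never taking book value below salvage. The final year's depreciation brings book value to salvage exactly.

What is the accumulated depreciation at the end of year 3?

$161,542

Depreciable base = $320,628 − $44,200 = $276,428.
Year 1: ⌊$320,628 × 125%/6⌋ = $66,797. Book value $253,831.
Year 2: ⌊$253,831 × 125%/6⌋ = $52,881. Book value $200,950.
Year 3: ⌊$200,950 × 125%/6⌋ = $41,864. Book value $159,086.
Accumulated through year 3 = $320,628 − $159,086 = $161,542.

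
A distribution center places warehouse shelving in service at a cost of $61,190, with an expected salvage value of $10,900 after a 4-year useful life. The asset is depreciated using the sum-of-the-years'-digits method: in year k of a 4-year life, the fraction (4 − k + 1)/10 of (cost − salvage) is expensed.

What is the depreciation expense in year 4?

Depreciable base = $61,190 − $10,900 = $50,290.
Sum of the years' digits = 4+3+2+1 = 10.
Year 1: $50,290 × 4/10 = $20,116. Book value $41,074.
Year 2: $50,290 × 3/10 = $15,087. Book value $25,987.
Year 3: $50,290 × 2/10 = $10,058. Book value $15,929.
Year 4: $50,290 × 1/10 = $5,029. Book value $10,900.

$5,029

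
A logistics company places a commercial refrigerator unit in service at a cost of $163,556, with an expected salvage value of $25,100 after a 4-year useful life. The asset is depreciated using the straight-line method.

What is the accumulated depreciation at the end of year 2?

Depreciable base = $163,556 − $25,100 = $138,456.
Annual expense = $138,456 / 4 = $34,614.
End of year 1: book value $128,942.
End of year 2: book value $94,328.
Accumulated through year 2 = $163,556 − $94,328 = $69,228.

$69,228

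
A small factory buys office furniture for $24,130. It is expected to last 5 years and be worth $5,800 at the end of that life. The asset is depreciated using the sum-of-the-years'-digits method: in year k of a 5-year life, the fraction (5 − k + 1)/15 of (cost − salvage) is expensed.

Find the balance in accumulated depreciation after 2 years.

Depreciable base = $24,130 − $5,800 = $18,330.
Sum of the years' digits = 5+4+3+2+1 = 15.
Year 1: $18,330 × 5/15 = $6,110. Book value $18,020.
Year 2: $18,330 × 4/15 = $4,888. Book value $13,132.
Accumulated through year 2 = $24,130 − $13,132 = $10,998.

$10,998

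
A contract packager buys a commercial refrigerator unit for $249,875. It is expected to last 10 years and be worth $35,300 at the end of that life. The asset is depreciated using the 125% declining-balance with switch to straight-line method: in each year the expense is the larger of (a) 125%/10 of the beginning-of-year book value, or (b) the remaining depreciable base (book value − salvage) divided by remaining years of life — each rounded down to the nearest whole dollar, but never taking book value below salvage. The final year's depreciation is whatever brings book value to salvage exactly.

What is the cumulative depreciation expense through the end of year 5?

$121,930

Depreciable base = $249,875 − $35,300 = $214,575.
Year 1: DB = ⌊$249,875 × 125%/10⌋ = $31,234; SL = ⌊$214,575/10⌋ = $21,457 → take DB $31,234. Book value $218,641.
Year 2: DB = ⌊$218,641 × 125%/10⌋ = $27,330; SL = ⌊$183,341/9⌋ = $20,371 → take DB $27,330. Book value $191,311.
Year 3: DB = ⌊$191,311 × 125%/10⌋ = $23,913; SL = ⌊$156,011/8⌋ = $19,501 → take DB $23,913. Book value $167,398.
Year 4: DB = ⌊$167,398 × 125%/10⌋ = $20,924; SL = ⌊$132,098/7⌋ = $18,871 → take DB $20,924. Book value $146,474.
Year 5: DB = ⌊$146,474 × 125%/10⌋ = $18,309; SL = ⌊$111,174/6⌋ = $18,529 → take SL $18,529. Book value $127,945.
Accumulated through year 5 = $249,875 − $127,945 = $121,930.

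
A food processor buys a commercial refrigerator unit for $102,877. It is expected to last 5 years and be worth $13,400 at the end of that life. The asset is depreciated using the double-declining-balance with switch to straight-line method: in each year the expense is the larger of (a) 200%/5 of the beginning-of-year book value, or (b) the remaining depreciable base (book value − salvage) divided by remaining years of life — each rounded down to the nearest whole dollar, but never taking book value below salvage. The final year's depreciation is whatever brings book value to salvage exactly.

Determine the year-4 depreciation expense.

Depreciable base = $102,877 − $13,400 = $89,477.
Year 1: DB = ⌊$102,877 × 200%/5⌋ = $41,150; SL = ⌊$89,477/5⌋ = $17,895 → take DB $41,150. Book value $61,727.
Year 2: DB = ⌊$61,727 × 200%/5⌋ = $24,690; SL = ⌊$48,327/4⌋ = $12,081 → take DB $24,690. Book value $37,037.
Year 3: DB = ⌊$37,037 × 200%/5⌋ = $14,814; SL = ⌊$23,637/3⌋ = $7,879 → take DB $14,814. Book value $22,223.
Year 4: DB = ⌊$22,223 × 200%/5⌋ = $8,889; SL = ⌊$8,823/2⌋ = $4,411 → take DB $8,889, capped at $8,823. Book value $13,400.

$8,823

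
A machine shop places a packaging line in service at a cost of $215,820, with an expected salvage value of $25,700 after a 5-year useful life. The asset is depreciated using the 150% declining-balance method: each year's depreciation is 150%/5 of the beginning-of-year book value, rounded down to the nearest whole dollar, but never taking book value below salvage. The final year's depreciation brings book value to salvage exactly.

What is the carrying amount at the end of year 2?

Depreciable base = $215,820 − $25,700 = $190,120.
Year 1: ⌊$215,820 × 150%/5⌋ = $64,746. Book value $151,074.
Year 2: ⌊$151,074 × 150%/5⌋ = $45,322. Book value $105,752.

$105,752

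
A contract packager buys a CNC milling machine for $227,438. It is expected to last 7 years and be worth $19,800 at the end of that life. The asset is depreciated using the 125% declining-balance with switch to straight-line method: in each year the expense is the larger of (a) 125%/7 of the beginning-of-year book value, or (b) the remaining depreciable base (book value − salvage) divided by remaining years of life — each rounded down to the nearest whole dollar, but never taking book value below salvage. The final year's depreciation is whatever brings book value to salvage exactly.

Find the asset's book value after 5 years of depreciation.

$72,930

Depreciable base = $227,438 − $19,800 = $207,638.
Year 1: DB = ⌊$227,438 × 125%/7⌋ = $40,613; SL = ⌊$207,638/7⌋ = $29,662 → take DB $40,613. Book value $186,825.
Year 2: DB = ⌊$186,825 × 125%/7⌋ = $33,361; SL = ⌊$167,025/6⌋ = $27,837 → take DB $33,361. Book value $153,464.
Year 3: DB = ⌊$153,464 × 125%/7⌋ = $27,404; SL = ⌊$133,664/5⌋ = $26,732 → take DB $27,404. Book value $126,060.
Year 4: DB = ⌊$126,060 × 125%/7⌋ = $22,510; SL = ⌊$106,260/4⌋ = $26,565 → take SL $26,565. Book value $99,495.
Year 5: DB = ⌊$99,495 × 125%/7⌋ = $17,766; SL = ⌊$79,695/3⌋ = $26,565 → take SL $26,565. Book value $72,930.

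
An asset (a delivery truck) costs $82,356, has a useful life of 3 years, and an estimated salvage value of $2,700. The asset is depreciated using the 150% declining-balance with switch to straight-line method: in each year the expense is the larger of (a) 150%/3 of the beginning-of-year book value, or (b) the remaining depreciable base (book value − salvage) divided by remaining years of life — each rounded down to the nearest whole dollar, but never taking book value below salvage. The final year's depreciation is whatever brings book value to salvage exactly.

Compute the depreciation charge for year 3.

Depreciable base = $82,356 − $2,700 = $79,656.
Year 1: DB = ⌊$82,356 × 150%/3⌋ = $41,178; SL = ⌊$79,656/3⌋ = $26,552 → take DB $41,178. Book value $41,178.
Year 2: DB = ⌊$41,178 × 150%/3⌋ = $20,589; SL = ⌊$38,478/2⌋ = $19,239 → take DB $20,589. Book value $20,589.
Year 3 (final): $20,589 − $2,700 = $17,889. Book value $2,700.

$17,889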